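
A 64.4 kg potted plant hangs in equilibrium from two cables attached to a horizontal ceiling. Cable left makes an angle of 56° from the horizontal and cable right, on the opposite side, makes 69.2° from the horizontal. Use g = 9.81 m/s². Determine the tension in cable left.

Weight W = 64.4 × 9.81 = 631.8 N acts straight down.
Horizontal: T_left cos 56° = T_right cos 69.2°  →  T_right = 1.575 T_left.
Vertical: T_left sin 56° + T_right sin 69.2° = 631.8.
Substituting the horizontal relation into the vertical equation gives 2.301 T_left = 631.8, so T_left = 274.5 N.

T_left ≈ 275 N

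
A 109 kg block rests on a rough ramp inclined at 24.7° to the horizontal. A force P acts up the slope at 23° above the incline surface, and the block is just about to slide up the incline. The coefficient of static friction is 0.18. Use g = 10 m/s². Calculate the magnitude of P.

P ≈ 640 N

On the verge of sliding up the incline, friction equals μN and acts down the slope.
Perpendicular: N + P sin 23° = W cos 24.7° = 990.3 N.
Along incline: P cos 23° = W sin 24.7° + μN  with W sin 24.7° = 455.5 N.
Solving the pair for P and N: P = 639.6 N, N = 740.4 N (and f = μN = 133.3 N).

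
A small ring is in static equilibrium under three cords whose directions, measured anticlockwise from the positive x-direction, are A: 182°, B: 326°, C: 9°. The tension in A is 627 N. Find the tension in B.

Resolve: ΣF_x = 627 cos 182° + T_B cos 326° + T_C cos 9° = 0.
        ΣF_y = 627 sin 182° + T_B sin 326° + T_C sin 9° = 0.
The known terms sum to (-626.6, -21.88) N, so 0.8290 T_B + 0.9877 T_C = 626.6 and -0.5592 T_B + 0.1564 T_C = 21.88.
Solving simultaneously: T_B = 112 N, T_C = 540.4 N.

T_B ≈ 112 N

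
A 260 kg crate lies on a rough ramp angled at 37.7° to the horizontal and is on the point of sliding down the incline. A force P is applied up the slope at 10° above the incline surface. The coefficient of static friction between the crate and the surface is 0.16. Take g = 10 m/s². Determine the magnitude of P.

On the verge of sliding down the incline, friction equals μN and acts up the slope.
Perpendicular: N + P sin 10° = W cos 37.7° = 2057 N.
Along incline: P cos 10° + μN = W sin 37.7° with W sin 37.7° = 1590 N.
Solving the pair for P and N: P = 1317 N, N = 1828 N (and f = μN = 292.5 N).

P ≈ 1320 N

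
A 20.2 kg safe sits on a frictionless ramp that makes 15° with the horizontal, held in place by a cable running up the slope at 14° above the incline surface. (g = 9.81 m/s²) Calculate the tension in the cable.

Take axes along and perpendicular to the incline. Weight components: W sin 15° = 51.29 N down-slope, W cos 15° = 191.4 N into the surface.
Along incline: T cos 14° = W sin 15° → T = 52.86 N.
Perpendicular: N = W cos 15° − T sin 14° = 178.6 N.

T ≈ 52.9 N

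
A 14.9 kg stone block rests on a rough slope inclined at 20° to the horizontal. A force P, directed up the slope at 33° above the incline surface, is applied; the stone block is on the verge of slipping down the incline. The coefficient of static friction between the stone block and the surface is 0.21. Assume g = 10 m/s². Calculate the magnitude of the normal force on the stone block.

N ≈ 124 N

On the verge of sliding down the incline, friction equals μN and acts up the slope.
Perpendicular: N + P sin 33° = W cos 20° = 140 N.
Along incline: P cos 33° + μN = W sin 20° with W sin 20° = 50.96 N.
Solving the pair for P and N: P = 29.76 N, N = 123.8 N (and f = μN = 26 N).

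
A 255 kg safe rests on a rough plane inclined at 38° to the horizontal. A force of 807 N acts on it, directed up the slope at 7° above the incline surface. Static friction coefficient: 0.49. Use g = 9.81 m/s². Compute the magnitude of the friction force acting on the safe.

f ≈ 739 N

Axes along / perpendicular to the incline. W sin 38° = 1540 N down-slope; W cos 38° = 1971 N into the surface.
Perpendicular: N = W cos 38° − P sin 7° = 1971 − 98.35 = 1873 N.
Along incline: P cos 7° + f = W sin 38° (friction acts up-slope) → f = 1540 − 801 = 739.1 N.
|f| = 739.1 N ≤ μN = 917.7 N, so the safe is indeed static.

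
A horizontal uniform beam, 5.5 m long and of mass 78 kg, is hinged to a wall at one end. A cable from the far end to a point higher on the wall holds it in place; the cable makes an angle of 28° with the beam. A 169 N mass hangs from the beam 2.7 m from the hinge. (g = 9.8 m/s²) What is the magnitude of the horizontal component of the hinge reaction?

Take torques about the hinge: T sin 28° · 5.5 = 78×9.8×2.75 + 169×2.7 = 2558.4 N·m.
So T = 2558.4 / (0.4695 × 5.5) = 990.82 N.
ΣF_x = 0: H_x = T cos 28° = 874.85 N.

H_x ≈ 875 N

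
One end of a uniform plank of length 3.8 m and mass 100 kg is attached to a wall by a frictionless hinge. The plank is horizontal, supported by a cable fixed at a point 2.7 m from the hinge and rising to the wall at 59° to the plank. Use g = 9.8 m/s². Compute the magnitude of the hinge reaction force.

|H| ≈ 506 N

Take torques about the hinge: T sin 59° · 2.7 = 100×9.8×1.9 = 1862 N·m.
So T = 1862 / (0.8572 × 2.7) = 804.54 N.
ΣF_x = 0: H_x = T cos 59° = 414.37 N.
ΣF_y = 0: H_y = (100×9.8) − T sin 59° = 980 − 689.63 = 290.37 N.
|H| = √(H_x² + H_y²) = √((414.37)² + (290.37)²) = 505.98 N.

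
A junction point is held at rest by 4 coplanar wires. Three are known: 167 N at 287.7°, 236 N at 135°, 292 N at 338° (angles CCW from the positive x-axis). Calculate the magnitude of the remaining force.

Sum the known components: ΣF_x = 154.6 N, ΣF_y = -101.6 N.
For equilibrium the remaining force must supply (−ΣF_x, −ΣF_y) = (-154.6, 101.6) N.
Magnitude = √((-154.6)² + (101.6)²) = 185 N; direction = atan2(101.6, -154.6) = 146.7°.

F ≈ 185 N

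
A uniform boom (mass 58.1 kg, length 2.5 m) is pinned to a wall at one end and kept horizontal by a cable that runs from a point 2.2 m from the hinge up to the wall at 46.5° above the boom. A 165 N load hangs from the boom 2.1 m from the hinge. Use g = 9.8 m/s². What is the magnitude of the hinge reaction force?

|H| ≈ 522 N

Take torques about the hinge: T sin 46.5° · 2.2 = 58.1×9.8×1.25 + 165×2.1 = 1058.2 N·m.
So T = 1058.2 / (0.7254 × 2.2) = 663.12 N.
ΣF_x = 0: H_x = T cos 46.5° = 456.46 N.
ΣF_y = 0: H_y = (58.1×9.8 + 165) − T sin 46.5° = 734.38 − 481.01 = 253.37 N.
|H| = √(H_x² + H_y²) = √((456.46)² + (253.37)²) = 522.07 N.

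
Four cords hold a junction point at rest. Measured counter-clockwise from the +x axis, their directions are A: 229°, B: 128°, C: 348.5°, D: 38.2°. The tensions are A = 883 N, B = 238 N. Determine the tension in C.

Resolve: ΣF_x = 883 cos 229° + 238 cos 128° + T_C cos 348.5° + T_D cos 38.2° = 0.
        ΣF_y = 883 sin 229° + 238 sin 128° + T_C sin 348.5° + T_D sin 38.2° = 0.
The known terms sum to (-725.8, -478.9) N, so 0.9799 T_C + 0.7859 T_D = 725.8 and -0.1994 T_C + 0.6184 T_D = 478.9.
Solving simultaneously: T_C = 95.11 N, T_D = 805 N.

T_C ≈ 95.1 N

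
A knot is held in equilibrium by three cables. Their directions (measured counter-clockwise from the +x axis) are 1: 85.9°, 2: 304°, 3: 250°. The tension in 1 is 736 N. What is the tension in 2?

Resolve: ΣF_x = 736 cos 85.9° + T_2 cos 304° + T_3 cos 250° = 0.
        ΣF_y = 736 sin 85.9° + T_2 sin 304° + T_3 sin 250° = 0.
The known terms sum to (52.62, 734.1) N, so 0.5592 T_2 − 0.3420 T_3 = -52.62 and -0.8290 T_2 − 0.9397 T_3 = -734.1.
Solving simultaneously: T_2 = 249.2 N, T_3 = 561.3 N.

T_2 ≈ 249 N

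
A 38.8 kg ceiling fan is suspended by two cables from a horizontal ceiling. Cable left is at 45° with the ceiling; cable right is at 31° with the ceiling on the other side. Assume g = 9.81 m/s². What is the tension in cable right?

T_right ≈ 277 N

Weight W = 38.8 × 9.81 = 380.6 N acts straight down.
Horizontal: T_left cos 45° = T_right cos 31°  →  T_left = 1.212 T_right.
Vertical: T_left sin 45° + T_right sin 31° = 380.6.
Substituting the horizontal relation into the vertical equation gives 1.372 T_right = 380.6, so T_right = 277.4 N.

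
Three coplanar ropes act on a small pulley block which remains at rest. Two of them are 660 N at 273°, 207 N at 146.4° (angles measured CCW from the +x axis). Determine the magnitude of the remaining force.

F ≈ 562 N

Sum the known components: ΣF_x = -137.9 N, ΣF_y = -544.5 N.
For equilibrium the remaining force must supply (−ΣF_x, −ΣF_y) = (137.9, 544.5) N.
Magnitude = √((137.9)² + (544.5)²) = 561.7 N; direction = atan2(544.5, 137.9) = 75.8°.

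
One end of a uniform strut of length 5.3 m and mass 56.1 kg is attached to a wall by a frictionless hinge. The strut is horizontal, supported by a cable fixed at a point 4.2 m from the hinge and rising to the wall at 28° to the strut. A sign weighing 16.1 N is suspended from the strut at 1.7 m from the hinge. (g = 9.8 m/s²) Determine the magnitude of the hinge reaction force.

Take torques about the hinge: T sin 28° · 4.2 = 56.1×9.8×2.65 + 16.1×1.7 = 1484.3 N·m.
So T = 1484.3 / (0.4695 × 4.2) = 752.76 N.
ΣF_x = 0: H_x = T cos 28° = 664.65 N.
ΣF_y = 0: H_y = (56.1×9.8 + 16.1) − T sin 28° = 565.88 − 353.4 = 212.48 N.
|H| = √(H_x² + H_y²) = √((664.65)² + (212.48)²) = 697.79 N.

|H| ≈ 698 N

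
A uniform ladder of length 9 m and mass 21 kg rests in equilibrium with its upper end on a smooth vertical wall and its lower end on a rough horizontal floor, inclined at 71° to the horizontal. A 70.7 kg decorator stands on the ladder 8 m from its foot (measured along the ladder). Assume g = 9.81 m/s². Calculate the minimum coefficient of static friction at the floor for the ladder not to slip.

ΣF_y = 0: N_floor = 21×9.81 + 70.7×9.81 = 899.58 N.
Torques about the foot: N_wall · 9 sin 71° = 21×9.81×4.5 cos 71° + 70.7×9.81×8 cos 71° → N_wall = 247.75 N.
ΣF_x = 0: f_floor = N_wall = 247.75 N.
μ_min = f_floor / N_floor = 247.75 / 899.58 = 0.2754.

μ_min ≈ 0.275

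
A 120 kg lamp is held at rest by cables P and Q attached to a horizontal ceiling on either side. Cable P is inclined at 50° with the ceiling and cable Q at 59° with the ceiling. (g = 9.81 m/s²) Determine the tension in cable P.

Weight W = 120 × 9.81 = 1177 N acts straight down.
Horizontal: T_P cos 50° = T_Q cos 59°  →  T_Q = 1.248 T_P.
Vertical: T_P sin 50° + T_Q sin 59° = 1177.
Substituting the horizontal relation into the vertical equation gives 1.836 T_P = 1177, so T_P = 641.2 N.

T_P ≈ 641 N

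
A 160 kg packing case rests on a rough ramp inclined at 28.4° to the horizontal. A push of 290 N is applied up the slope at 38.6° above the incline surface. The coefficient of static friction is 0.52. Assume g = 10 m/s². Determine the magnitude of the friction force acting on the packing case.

f ≈ 534 N

Axes along / perpendicular to the incline. W sin 28.4° = 761 N down-slope; W cos 28.4° = 1407 N into the surface.
Perpendicular: N = W cos 28.4° − P sin 38.6° = 1407 − 180.9 = 1227 N.
Along incline: P cos 38.6° + f = W sin 28.4° (friction acts up-slope) → f = 761 − 226.6 = 534.4 N.
|f| = 534.4 N ≤ μN = 637.8 N, so the packing case is indeed static.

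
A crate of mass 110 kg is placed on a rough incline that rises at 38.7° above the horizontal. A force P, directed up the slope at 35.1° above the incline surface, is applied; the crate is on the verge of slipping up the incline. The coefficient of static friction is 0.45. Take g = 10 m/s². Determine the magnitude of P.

P ≈ 997 N

On the verge of sliding up the incline, friction equals μN and acts down the slope.
Perpendicular: N + P sin 35.1° = W cos 38.7° = 858.5 N.
Along incline: P cos 35.1° = W sin 38.7° + μN  with W sin 38.7° = 687.8 N.
Solving the pair for P and N: P = 997.4 N, N = 285 N (and f = μN = 128.2 N).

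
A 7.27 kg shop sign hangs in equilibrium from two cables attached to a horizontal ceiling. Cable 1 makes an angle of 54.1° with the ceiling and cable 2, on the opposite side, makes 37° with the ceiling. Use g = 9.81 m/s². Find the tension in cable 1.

Weight W = 7.27 × 9.81 = 71.32 N acts straight down.
Horizontal: T_1 cos 54.1° = T_2 cos 37°  →  T_2 = 0.7342 T_1.
Vertical: T_1 sin 54.1° + T_2 sin 37° = 71.32.
Substituting the horizontal relation into the vertical equation gives 1.252 T_1 = 71.32, so T_1 = 56.97 N.

T_1 ≈ 57 N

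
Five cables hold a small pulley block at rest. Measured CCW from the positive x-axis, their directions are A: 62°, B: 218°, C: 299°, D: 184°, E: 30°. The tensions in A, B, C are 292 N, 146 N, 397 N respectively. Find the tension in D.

Resolve: ΣF_x = 292 cos 62° + 146 cos 218° + 397 cos 299° + T_D cos 184° + T_E cos 30° = 0.
        ΣF_y = 292 sin 62° + 146 sin 218° + 397 sin 299° + T_D sin 184° + T_E sin 30° = 0.
The known terms sum to (214.5, -179.3) N, so -0.9976 T_D + 0.8660 T_E = -214.5 and -0.0698 T_D + 0.5000 T_E = 179.3.
Solving simultaneously: T_D = 598.9 N, T_E = 442.1 N.

T_D ≈ 599 N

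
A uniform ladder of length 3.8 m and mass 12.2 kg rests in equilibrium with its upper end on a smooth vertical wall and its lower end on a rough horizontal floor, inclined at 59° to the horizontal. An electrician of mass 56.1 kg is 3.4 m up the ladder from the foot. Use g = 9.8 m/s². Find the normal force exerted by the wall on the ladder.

Torques about the foot: N_wall · 3.8 sin 59° = 12.2×9.8×1.9 cos 59° + 56.1×9.8×3.4 cos 59° → N_wall = 331.49 N.

N_wall ≈ 331 N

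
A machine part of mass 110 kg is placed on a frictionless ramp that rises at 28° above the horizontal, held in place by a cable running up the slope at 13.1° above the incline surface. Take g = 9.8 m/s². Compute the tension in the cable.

Take axes along and perpendicular to the incline. Weight components: W sin 28° = 506.1 N down-slope, W cos 28° = 951.8 N into the surface.
Along incline: T cos 13.1° = W sin 28° → T = 519.6 N.
Perpendicular: N = W cos 28° − T sin 13.1° = 834 N.

T ≈ 520 N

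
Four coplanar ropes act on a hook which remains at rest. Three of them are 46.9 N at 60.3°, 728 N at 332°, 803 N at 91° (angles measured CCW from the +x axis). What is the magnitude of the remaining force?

Sum the known components: ΣF_x = 652 N, ΣF_y = 501.8 N.
For equilibrium the remaining force must supply (−ΣF_x, −ΣF_y) = (-652, -501.8) N.
Magnitude = √((-652)² + (-501.8)²) = 822.8 N; direction = atan2(-501.8, -652) = 217.6°.

F ≈ 823 N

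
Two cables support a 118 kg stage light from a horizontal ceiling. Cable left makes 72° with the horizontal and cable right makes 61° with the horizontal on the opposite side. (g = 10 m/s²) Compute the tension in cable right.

T_right ≈ 499 N

Weight W = 118 × 10 = 1180 N acts straight down.
Horizontal: T_left cos 72° = T_right cos 61°  →  T_left = 1.569 T_right.
Vertical: T_left sin 72° + T_right sin 61° = 1180.
Substituting the horizontal relation into the vertical equation gives 2.367 T_right = 1180, so T_right = 498.6 N.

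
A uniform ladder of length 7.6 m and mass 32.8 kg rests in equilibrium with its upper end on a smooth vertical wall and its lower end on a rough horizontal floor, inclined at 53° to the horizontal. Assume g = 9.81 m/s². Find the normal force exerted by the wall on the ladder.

N_wall ≈ 121 N

Torques about the foot: N_wall · 7.6 sin 53° = 32.8×9.81×3.8 cos 53° → N_wall = 121.23 N.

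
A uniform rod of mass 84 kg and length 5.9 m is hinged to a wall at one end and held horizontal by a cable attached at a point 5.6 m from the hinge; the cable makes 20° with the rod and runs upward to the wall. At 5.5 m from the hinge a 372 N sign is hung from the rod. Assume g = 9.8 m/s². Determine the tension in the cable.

Take torques about the hinge: T sin 20° · 5.6 = 84×9.8×2.95 + 372×5.5 = 4474.4 N·m.
So T = 4474.4 / (0.3420 × 5.6) = 2336.1 N.

T ≈ 2340 N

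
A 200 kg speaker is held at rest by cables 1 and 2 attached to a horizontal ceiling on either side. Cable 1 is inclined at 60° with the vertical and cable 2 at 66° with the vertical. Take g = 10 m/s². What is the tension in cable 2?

Angles from the horizontal: cable 1 is 90° − 60° = 30°, cable 2 is 90° − 66° = 24°.
Weight W = 200 × 10 = 2000 N acts straight down.
Horizontal: T_1 cos 30° = T_2 cos 24°  →  T_1 = 1.055 T_2.
Vertical: T_1 sin 30° + T_2 sin 24° = 2000.
Substituting the horizontal relation into the vertical equation gives 0.9342 T_2 = 2000, so T_2 = 2141 N.

T_2 ≈ 2140 N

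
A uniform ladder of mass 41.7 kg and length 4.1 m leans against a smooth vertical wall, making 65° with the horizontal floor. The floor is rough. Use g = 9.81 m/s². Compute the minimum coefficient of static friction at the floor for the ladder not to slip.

ΣF_y = 0: N_floor = 41.7×9.81 = 409.08 N.
Torques about the foot: N_wall · 4.1 sin 65° = 41.7×9.81×2.05 cos 65° → N_wall = 95.378 N.
ΣF_x = 0: f_floor = N_wall = 95.378 N.
μ_min = f_floor / N_floor = 95.378 / 409.08 = 0.2332.

μ_min ≈ 0.233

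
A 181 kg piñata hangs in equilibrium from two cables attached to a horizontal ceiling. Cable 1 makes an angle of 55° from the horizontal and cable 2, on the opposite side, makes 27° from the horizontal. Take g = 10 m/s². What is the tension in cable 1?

Weight W = 181 × 10 = 1810 N acts straight down.
Horizontal: T_1 cos 55° = T_2 cos 27°  →  T_2 = 0.6437 T_1.
Vertical: T_1 sin 55° + T_2 sin 27° = 1810.
Substituting the horizontal relation into the vertical equation gives 1.111 T_1 = 1810, so T_1 = 1629 N.

T_1 ≈ 1630 N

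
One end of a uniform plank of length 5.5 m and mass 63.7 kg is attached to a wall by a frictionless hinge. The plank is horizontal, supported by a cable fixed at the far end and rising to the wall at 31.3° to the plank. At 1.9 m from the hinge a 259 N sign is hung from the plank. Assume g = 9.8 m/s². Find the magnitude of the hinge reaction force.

Take torques about the hinge: T sin 31.3° · 5.5 = 63.7×9.8×2.75 + 259×1.9 = 2208.8 N·m.
So T = 2208.8 / (0.5195 × 5.5) = 773.03 N.
ΣF_x = 0: H_x = T cos 31.3° = 660.52 N.
ΣF_y = 0: H_y = (63.7×9.8 + 259) − T sin 31.3° = 883.26 − 401.6 = 481.66 N.
|H| = √(H_x² + H_y²) = √((660.52)² + (481.66)²) = 817.48 N.

|H| ≈ 817 N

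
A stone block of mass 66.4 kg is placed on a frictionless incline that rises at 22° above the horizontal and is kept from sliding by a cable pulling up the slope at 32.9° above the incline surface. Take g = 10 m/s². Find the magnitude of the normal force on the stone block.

N ≈ 455 N

Take axes along and perpendicular to the incline. Weight components: W sin 22° = 248.7 N down-slope, W cos 22° = 615.7 N into the surface.
Along incline: T cos 32.9° = W sin 22° → T = 296.3 N.
Perpendicular: N = W cos 22° − T sin 32.9° = 454.7 N.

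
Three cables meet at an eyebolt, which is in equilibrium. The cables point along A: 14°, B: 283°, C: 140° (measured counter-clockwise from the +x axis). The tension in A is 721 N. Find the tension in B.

T_B ≈ 969 N

Resolve: ΣF_x = 721 cos 14° + T_B cos 283° + T_C cos 140° = 0.
        ΣF_y = 721 sin 14° + T_B sin 283° + T_C sin 140° = 0.
The known terms sum to (699.6, 174.4) N, so 0.2250 T_B − 0.7660 T_C = -699.6 and -0.9744 T_B + 0.6428 T_C = -174.4.
Solving simultaneously: T_B = 969.2 N, T_C = 1198 N.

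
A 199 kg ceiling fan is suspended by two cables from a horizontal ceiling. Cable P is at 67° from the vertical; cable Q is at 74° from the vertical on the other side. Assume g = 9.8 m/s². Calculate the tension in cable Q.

T_Q ≈ 2850 N

Angles from the horizontal: cable P is 90° − 67° = 23°, cable Q is 90° − 74° = 16°.
Weight W = 199 × 9.8 = 1950 N acts straight down.
Horizontal: T_P cos 23° = T_Q cos 16°  →  T_P = 1.044 T_Q.
Vertical: T_P sin 23° + T_Q sin 16° = 1950.
Substituting the horizontal relation into the vertical equation gives 0.6837 T_Q = 1950, so T_Q = 2853 N.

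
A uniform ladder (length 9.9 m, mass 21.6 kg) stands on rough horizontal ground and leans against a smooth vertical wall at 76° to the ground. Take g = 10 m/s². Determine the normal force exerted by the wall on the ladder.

N_wall ≈ 26.9 N

Torques about the foot: N_wall · 9.9 sin 76° = 21.6×10×4.95 cos 76° → N_wall = 26.927 N.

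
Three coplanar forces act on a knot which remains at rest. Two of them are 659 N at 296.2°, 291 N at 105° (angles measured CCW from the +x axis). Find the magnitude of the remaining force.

Sum the known components: ΣF_x = 215.6 N, ΣF_y = -310.2 N.
For equilibrium the remaining force must supply (−ΣF_x, −ΣF_y) = (-215.6, 310.2) N.
Magnitude = √((-215.6)² + (310.2)²) = 377.8 N; direction = atan2(310.2, -215.6) = 124.8°.

F ≈ 378 N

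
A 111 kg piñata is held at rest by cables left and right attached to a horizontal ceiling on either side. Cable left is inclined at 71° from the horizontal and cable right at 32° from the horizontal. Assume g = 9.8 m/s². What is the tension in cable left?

T_left ≈ 947 N

Weight W = 111 × 9.8 = 1088 N acts straight down.
Horizontal: T_left cos 71° = T_right cos 32°  →  T_right = 0.3839 T_left.
Vertical: T_left sin 71° + T_right sin 32° = 1088.
Substituting the horizontal relation into the vertical equation gives 1.149 T_left = 1088, so T_left = 946.8 N.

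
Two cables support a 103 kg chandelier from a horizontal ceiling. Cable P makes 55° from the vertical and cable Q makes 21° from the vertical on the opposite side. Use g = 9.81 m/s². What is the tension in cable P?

T_P ≈ 373 N

Angles from the horizontal: cable P is 90° − 55° = 35°, cable Q is 90° − 21° = 69°.
Weight W = 103 × 9.81 = 1010 N acts straight down.
Horizontal: T_P cos 35° = T_Q cos 69°  →  T_Q = 2.286 T_P.
Vertical: T_P sin 35° + T_Q sin 69° = 1010.
Substituting the horizontal relation into the vertical equation gives 2.708 T_P = 1010, so T_P = 373.2 N.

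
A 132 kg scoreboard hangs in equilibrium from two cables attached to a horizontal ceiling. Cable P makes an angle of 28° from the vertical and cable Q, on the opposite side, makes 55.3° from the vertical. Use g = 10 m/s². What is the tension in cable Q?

T_Q ≈ 624 N

Angles from the horizontal: cable P is 90° − 28° = 62°, cable Q is 90° − 55.3° = 34.7°.
Weight W = 132 × 10 = 1320 N acts straight down.
Horizontal: T_P cos 62° = T_Q cos 34.7°  →  T_P = 1.751 T_Q.
Vertical: T_P sin 62° + T_Q sin 34.7° = 1320.
Substituting the horizontal relation into the vertical equation gives 2.116 T_Q = 1320, so T_Q = 624 N.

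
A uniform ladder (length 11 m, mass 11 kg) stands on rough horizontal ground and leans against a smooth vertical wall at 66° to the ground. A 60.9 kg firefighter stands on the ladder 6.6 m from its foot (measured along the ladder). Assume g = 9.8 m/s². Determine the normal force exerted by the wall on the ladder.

N_wall ≈ 183 N

Torques about the foot: N_wall · 11 sin 66° = 11×9.8×5.5 cos 66° + 60.9×9.8×6.6 cos 66° → N_wall = 183.43 N.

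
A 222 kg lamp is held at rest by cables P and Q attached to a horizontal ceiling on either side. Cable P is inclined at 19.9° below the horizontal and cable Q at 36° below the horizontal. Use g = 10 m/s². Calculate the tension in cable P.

T_P ≈ 2170 N

Weight W = 222 × 10 = 2220 N acts straight down.
Horizontal: T_P cos 19.9° = T_Q cos 36°  →  T_Q = 1.162 T_P.
Vertical: T_P sin 19.9° + T_Q sin 36° = 2220.
Substituting the horizontal relation into the vertical equation gives 1.024 T_P = 2220, so T_P = 2169 N.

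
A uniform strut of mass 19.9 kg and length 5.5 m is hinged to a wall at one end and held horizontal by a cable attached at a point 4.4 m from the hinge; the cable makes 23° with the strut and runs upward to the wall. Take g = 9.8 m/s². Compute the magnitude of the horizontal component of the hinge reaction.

H_x ≈ 287 N

Take torques about the hinge: T sin 23° · 4.4 = 19.9×9.8×2.75 = 536.31 N·m.
So T = 536.31 / (0.3907 × 4.4) = 311.95 N.
ΣF_x = 0: H_x = T cos 23° = 287.15 N.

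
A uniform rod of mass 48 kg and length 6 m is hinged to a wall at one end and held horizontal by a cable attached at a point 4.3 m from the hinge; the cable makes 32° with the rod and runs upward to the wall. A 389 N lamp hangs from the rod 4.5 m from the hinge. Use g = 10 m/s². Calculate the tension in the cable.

Take torques about the hinge: T sin 32° · 4.3 = 48×10×3 + 389×4.5 = 3190.5 N·m.
So T = 3190.5 / (0.5299 × 4.3) = 1400.2 N.

T ≈ 1400 N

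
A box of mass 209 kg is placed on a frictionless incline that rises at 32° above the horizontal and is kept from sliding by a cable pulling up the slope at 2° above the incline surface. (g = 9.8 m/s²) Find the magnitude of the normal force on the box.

N ≈ 1700 N

Take axes along and perpendicular to the incline. Weight components: W sin 32° = 1085 N down-slope, W cos 32° = 1737 N into the surface.
Along incline: T cos 2° = W sin 32° → T = 1086 N.
Perpendicular: N = W cos 32° − T sin 2° = 1699 N.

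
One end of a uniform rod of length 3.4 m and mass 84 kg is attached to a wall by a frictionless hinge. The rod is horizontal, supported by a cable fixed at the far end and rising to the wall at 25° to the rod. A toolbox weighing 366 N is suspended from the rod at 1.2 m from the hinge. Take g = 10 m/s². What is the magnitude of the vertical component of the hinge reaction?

|H_y| ≈ 657 N

Take torques about the hinge: T sin 25° · 3.4 = 84×10×1.7 + 366×1.2 = 1867.2 N·m.
So T = 1867.2 / (0.4226 × 3.4) = 1299.5 N.
ΣF_y = 0: H_y = (84×10 + 366) − T sin 25° = 1206 − 549.18 = 656.82 N.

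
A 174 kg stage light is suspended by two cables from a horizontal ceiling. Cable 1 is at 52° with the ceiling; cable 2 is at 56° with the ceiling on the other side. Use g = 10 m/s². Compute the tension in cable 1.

Weight W = 174 × 10 = 1740 N acts straight down.
Horizontal: T_1 cos 52° = T_2 cos 56°  →  T_2 = 1.101 T_1.
Vertical: T_1 sin 52° + T_2 sin 56° = 1740.
Substituting the horizontal relation into the vertical equation gives 1.701 T_1 = 1740, so T_1 = 1023 N.

T_1 ≈ 1020 N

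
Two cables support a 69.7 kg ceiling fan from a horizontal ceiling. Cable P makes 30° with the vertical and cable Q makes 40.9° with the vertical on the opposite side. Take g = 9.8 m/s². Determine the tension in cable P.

T_P ≈ 473 N

Angles from the horizontal: cable P is 90° − 30° = 60°, cable Q is 90° − 40.9° = 49.1°.
Weight W = 69.7 × 9.8 = 683.1 N acts straight down.
Horizontal: T_P cos 60° = T_Q cos 49.1°  →  T_Q = 0.7637 T_P.
Vertical: T_P sin 60° + T_Q sin 49.1° = 683.1.
Substituting the horizontal relation into the vertical equation gives 1.443 T_P = 683.1, so T_P = 473.3 N.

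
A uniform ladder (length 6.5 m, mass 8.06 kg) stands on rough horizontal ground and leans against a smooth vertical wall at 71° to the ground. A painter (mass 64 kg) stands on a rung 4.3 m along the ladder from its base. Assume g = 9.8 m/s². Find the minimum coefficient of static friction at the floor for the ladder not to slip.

μ_min ≈ 0.222

ΣF_y = 0: N_floor = 8.06×9.8 + 64×9.8 = 706.19 N.
Torques about the foot: N_wall · 6.5 sin 71° = 8.06×9.8×3.25 cos 71° + 64×9.8×4.3 cos 71° → N_wall = 156.47 N.
ΣF_x = 0: f_floor = N_wall = 156.47 N.
μ_min = f_floor / N_floor = 156.47 / 706.19 = 0.2216.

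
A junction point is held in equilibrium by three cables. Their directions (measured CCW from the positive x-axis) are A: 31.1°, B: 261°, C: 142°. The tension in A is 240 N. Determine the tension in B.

Resolve: ΣF_x = 240 cos 31.1° + T_B cos 261° + T_C cos 142° = 0.
        ΣF_y = 240 sin 31.1° + T_B sin 261° + T_C sin 142° = 0.
The known terms sum to (205.5, 124) N, so -0.1564 T_B − 0.7880 T_C = -205.5 and -0.9877 T_B + 0.6157 T_C = -124.
Solving simultaneously: T_B = 256.4 N, T_C = 209.9 N.

T_B ≈ 256 N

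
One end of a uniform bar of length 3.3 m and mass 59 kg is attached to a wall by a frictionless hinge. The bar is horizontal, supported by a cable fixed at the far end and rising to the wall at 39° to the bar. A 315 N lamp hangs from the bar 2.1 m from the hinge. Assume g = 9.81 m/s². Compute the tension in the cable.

T ≈ 778 N

Take torques about the hinge: T sin 39° · 3.3 = 59×9.81×1.65 + 315×2.1 = 1616.5 N·m.
So T = 1616.5 / (0.6293 × 3.3) = 778.38 N.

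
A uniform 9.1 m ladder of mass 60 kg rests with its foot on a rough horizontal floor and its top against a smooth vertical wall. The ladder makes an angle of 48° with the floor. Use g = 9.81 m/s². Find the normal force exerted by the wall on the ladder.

N_wall ≈ 265 N

Torques about the foot: N_wall · 9.1 sin 48° = 60×9.81×4.55 cos 48° → N_wall = 264.99 N.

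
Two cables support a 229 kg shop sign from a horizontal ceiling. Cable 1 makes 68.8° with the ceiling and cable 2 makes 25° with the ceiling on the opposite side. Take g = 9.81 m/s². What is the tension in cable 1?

T_1 ≈ 2040 N

Weight W = 229 × 9.81 = 2246 N acts straight down.
Horizontal: T_1 cos 68.8° = T_2 cos 25°  →  T_2 = 0.399 T_1.
Vertical: T_1 sin 68.8° + T_2 sin 25° = 2246.
Substituting the horizontal relation into the vertical equation gives 1.101 T_1 = 2246, so T_1 = 2040 N.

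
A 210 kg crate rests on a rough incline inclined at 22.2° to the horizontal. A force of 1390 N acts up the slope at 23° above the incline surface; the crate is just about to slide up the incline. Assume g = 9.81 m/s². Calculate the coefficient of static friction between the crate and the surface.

On the verge of sliding up the incline, friction is at its maximum μN and acts down the slope.
Perpendicular to incline: N = W cos 22.2° − P sin 23° = 1907 − 543.1 = 1364 N.
Along incline: P cos 23° − μN = W sin 22.2° → μ = −(W sin 22.2° − P cos 23°) / N = 0.3673.

μ ≈ 0.367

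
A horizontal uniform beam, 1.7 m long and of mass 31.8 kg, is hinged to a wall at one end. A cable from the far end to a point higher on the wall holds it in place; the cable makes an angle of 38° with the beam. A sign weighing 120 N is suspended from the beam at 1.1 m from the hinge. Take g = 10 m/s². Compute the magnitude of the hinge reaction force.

|H| ≈ 364 N

Take torques about the hinge: T sin 38° · 1.7 = 31.8×10×0.85 + 120×1.1 = 402.3 N·m.
So T = 402.3 / (0.6157 × 1.7) = 384.38 N.
ΣF_x = 0: H_x = T cos 38° = 302.89 N.
ΣF_y = 0: H_y = (31.8×10 + 120) − T sin 38° = 438 − 236.65 = 201.35 N.
|H| = √(H_x² + H_y²) = √((302.89)² + (201.35)²) = 363.71 N.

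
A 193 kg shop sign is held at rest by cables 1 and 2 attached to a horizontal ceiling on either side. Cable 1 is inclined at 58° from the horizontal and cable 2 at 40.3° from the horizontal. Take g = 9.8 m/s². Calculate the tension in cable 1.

T_1 ≈ 1460 N

Weight W = 193 × 9.8 = 1891 N acts straight down.
Horizontal: T_1 cos 58° = T_2 cos 40.3°  →  T_2 = 0.6948 T_1.
Vertical: T_1 sin 58° + T_2 sin 40.3° = 1891.
Substituting the horizontal relation into the vertical equation gives 1.297 T_1 = 1891, so T_1 = 1458 N.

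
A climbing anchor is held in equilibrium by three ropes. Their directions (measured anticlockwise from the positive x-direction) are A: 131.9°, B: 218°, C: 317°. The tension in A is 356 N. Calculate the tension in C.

Resolve: ΣF_x = 356 cos 131.9° + T_B cos 218° + T_C cos 317° = 0.
        ΣF_y = 356 sin 131.9° + T_B sin 218° + T_C sin 317° = 0.
The known terms sum to (-237.7, 265) N, so -0.7880 T_B + 0.7314 T_C = 237.7 and -0.6157 T_B − 0.6820 T_C = -265.
Solving simultaneously: T_B = 32.04 N, T_C = 359.6 N.

T_C ≈ 360 N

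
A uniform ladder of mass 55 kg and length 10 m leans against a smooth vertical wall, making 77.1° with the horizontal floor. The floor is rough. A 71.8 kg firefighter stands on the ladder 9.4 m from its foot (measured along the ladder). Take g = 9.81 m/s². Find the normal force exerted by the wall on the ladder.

N_wall ≈ 213 N

Torques about the foot: N_wall · 10 sin 77.1° = 55×9.81×5 cos 77.1° + 71.8×9.81×9.4 cos 77.1° → N_wall = 213.43 N.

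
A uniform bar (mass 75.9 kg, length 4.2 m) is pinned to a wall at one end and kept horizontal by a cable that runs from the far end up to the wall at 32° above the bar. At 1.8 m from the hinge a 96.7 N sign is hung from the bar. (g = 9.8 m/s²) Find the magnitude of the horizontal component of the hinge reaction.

H_x ≈ 662 N

Take torques about the hinge: T sin 32° · 4.2 = 75.9×9.8×2.1 + 96.7×1.8 = 1736.1 N·m.
So T = 1736.1 / (0.5299 × 4.2) = 780.03 N.
ΣF_x = 0: H_x = T cos 32° = 661.5 N.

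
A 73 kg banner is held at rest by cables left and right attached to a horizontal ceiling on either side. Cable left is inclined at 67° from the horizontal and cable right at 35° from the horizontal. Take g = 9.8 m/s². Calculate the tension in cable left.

T_left ≈ 599 N

Weight W = 73 × 9.8 = 715.4 N acts straight down.
Horizontal: T_left cos 67° = T_right cos 35°  →  T_right = 0.477 T_left.
Vertical: T_left sin 67° + T_right sin 35° = 715.4.
Substituting the horizontal relation into the vertical equation gives 1.194 T_left = 715.4, so T_left = 599.1 N.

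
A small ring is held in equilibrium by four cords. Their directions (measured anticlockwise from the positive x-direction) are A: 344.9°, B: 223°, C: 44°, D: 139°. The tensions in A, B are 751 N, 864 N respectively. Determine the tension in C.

Resolve: ΣF_x = 751 cos 344.9° + 864 cos 223° + T_C cos 44° + T_D cos 139° = 0.
        ΣF_y = 751 sin 344.9° + 864 sin 223° + T_C sin 44° + T_D sin 139° = 0.
The known terms sum to (93.18, -784.9) N, so 0.7193 T_C − 0.7547 T_D = -93.18 and 0.6947 T_C + 0.6561 T_D = 784.9.
Solving simultaneously: T_C = 533.3 N, T_D = 631.7 N.

T_C ≈ 533 N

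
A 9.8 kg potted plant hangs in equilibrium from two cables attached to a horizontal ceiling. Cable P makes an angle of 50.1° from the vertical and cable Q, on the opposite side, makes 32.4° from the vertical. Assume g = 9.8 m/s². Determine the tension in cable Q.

T_Q ≈ 74.3 N

Angles from the horizontal: cable P is 90° − 50.1° = 39.9°, cable Q is 90° − 32.4° = 57.6°.
Weight W = 9.8 × 9.8 = 96.04 N acts straight down.
Horizontal: T_P cos 39.9° = T_Q cos 57.6°  →  T_P = 0.6985 T_Q.
Vertical: T_P sin 39.9° + T_Q sin 57.6° = 96.04.
Substituting the horizontal relation into the vertical equation gives 1.292 T_Q = 96.04, so T_Q = 74.31 N.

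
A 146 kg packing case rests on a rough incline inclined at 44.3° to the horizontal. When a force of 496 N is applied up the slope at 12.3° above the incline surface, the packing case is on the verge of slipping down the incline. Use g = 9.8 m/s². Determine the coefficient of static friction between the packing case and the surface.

μ ≈ 0.560

On the verge of sliding down the incline, friction is at its maximum μN and acts up the slope.
Perpendicular to incline: N = W cos 44.3° − P sin 12.3° = 1024 − 105.7 = 918.4 N.
Along incline: P cos 12.3° + μN = W sin 44.3° → μ = (W sin 44.3° − P cos 12.3°) / N = 0.5604.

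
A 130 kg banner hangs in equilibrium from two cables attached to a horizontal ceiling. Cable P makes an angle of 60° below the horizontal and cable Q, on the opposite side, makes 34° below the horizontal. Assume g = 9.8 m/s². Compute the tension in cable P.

T_P ≈ 1060 N

Weight W = 130 × 9.8 = 1274 N acts straight down.
Horizontal: T_P cos 60° = T_Q cos 34°  →  T_Q = 0.6031 T_P.
Vertical: T_P sin 60° + T_Q sin 34° = 1274.
Substituting the horizontal relation into the vertical equation gives 1.203 T_P = 1274, so T_P = 1059 N.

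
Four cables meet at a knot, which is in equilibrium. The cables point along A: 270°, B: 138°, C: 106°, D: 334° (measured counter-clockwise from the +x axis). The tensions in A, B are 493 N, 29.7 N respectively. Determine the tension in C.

T_C ≈ 585 N

Resolve: ΣF_x = 493 cos 270° + 29.7 cos 138° + T_C cos 106° + T_D cos 334° = 0.
        ΣF_y = 493 sin 270° + 29.7 sin 138° + T_C sin 106° + T_D sin 334° = 0.
The known terms sum to (-22.07, -473.1) N, so -0.2756 T_C + 0.8988 T_D = 22.07 and 0.9613 T_C − 0.4384 T_D = 473.1.
Solving simultaneously: T_C = 585.2 N, T_D = 204 N.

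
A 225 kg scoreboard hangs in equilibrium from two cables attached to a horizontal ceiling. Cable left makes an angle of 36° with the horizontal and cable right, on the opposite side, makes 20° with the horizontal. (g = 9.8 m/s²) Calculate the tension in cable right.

T_right ≈ 2150 N

Weight W = 225 × 9.8 = 2205 N acts straight down.
Horizontal: T_left cos 36° = T_right cos 20°  →  T_left = 1.162 T_right.
Vertical: T_left sin 36° + T_right sin 20° = 2205.
Substituting the horizontal relation into the vertical equation gives 1.025 T_right = 2205, so T_right = 2152 N.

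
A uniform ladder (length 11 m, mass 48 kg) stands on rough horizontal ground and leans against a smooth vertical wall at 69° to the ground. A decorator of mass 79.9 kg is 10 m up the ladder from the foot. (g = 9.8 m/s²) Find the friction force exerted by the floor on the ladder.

Torques about the foot: N_wall · 11 sin 69° = 48×9.8×5.5 cos 69° + 79.9×9.8×10 cos 69° → N_wall = 363.53 N.
ΣF_x = 0: f_floor = N_wall = 363.53 N.

f ≈ 364 N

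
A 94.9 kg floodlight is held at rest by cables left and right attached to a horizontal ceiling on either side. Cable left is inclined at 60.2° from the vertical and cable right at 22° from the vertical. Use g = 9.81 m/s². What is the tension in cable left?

T_left ≈ 352 N

Angles from the horizontal: cable left is 90° − 60.2° = 29.8°, cable right is 90° − 22° = 68°.
Weight W = 94.9 × 9.81 = 931 N acts straight down.
Horizontal: T_left cos 29.8° = T_right cos 68°  →  T_right = 2.316 T_left.
Vertical: T_left sin 29.8° + T_right sin 68° = 931.
Substituting the horizontal relation into the vertical equation gives 2.645 T_left = 931, so T_left = 352 N.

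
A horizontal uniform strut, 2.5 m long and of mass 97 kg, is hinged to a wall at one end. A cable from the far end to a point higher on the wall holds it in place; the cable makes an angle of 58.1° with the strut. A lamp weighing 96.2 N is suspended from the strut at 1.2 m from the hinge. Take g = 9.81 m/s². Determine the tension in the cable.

T ≈ 615 N

Take torques about the hinge: T sin 58.1° · 2.5 = 97×9.81×1.25 + 96.2×1.2 = 1304.9 N·m.
So T = 1304.9 / (0.8490 × 2.5) = 614.82 N.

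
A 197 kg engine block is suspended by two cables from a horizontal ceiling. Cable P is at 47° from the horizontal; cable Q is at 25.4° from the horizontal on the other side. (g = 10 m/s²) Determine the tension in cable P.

T_P ≈ 1870 N

Weight W = 197 × 10 = 1970 N acts straight down.
Horizontal: T_P cos 47° = T_Q cos 25.4°  →  T_Q = 0.755 T_P.
Vertical: T_P sin 47° + T_Q sin 25.4° = 1970.
Substituting the horizontal relation into the vertical equation gives 1.055 T_P = 1970, so T_P = 1867 N.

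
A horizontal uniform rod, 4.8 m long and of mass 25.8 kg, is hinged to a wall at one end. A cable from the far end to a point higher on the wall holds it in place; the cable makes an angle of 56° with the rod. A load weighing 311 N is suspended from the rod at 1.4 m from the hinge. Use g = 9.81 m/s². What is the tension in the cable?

Take torques about the hinge: T sin 56° · 4.8 = 25.8×9.81×2.4 + 311×1.4 = 1042.8 N·m.
So T = 1042.8 / (0.8290 × 4.8) = 262.06 N.

T ≈ 262 N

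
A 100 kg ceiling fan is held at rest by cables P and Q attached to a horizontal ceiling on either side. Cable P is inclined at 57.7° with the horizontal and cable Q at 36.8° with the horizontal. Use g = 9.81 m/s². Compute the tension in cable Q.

T_Q ≈ 526 N

Weight W = 100 × 9.81 = 981 N acts straight down.
Horizontal: T_P cos 57.7° = T_Q cos 36.8°  →  T_P = 1.499 T_Q.
Vertical: T_P sin 57.7° + T_Q sin 36.8° = 981.
Substituting the horizontal relation into the vertical equation gives 1.866 T_Q = 981, so T_Q = 525.8 N.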